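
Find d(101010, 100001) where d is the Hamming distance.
XOR = 001011, count of 1s = 3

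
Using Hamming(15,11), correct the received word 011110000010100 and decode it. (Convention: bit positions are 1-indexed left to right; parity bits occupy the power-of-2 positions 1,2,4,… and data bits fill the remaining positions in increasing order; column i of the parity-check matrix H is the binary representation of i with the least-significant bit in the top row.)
Syndrome s = H · r^T (mod 2), r = 011110000010100:
  s[0] = (101010101010101)·(011110000010100) mod 2 = 0+0+1+0+1+0+0+0+0+0+1+0+1+0+0 mod 2 = 0
  s[1] = (011001100110011)·(011110000010100) mod 2 = 0+1+1+0+0+0+0+0+0+0+1+0+0+0+0 mod 2 = 1
  s[2] = (000111100001111)·(011110000010100) mod 2 = 0+0+0+1+1+0+0+0+0+0+0+0+1+0+0 mod 2 = 1
  s[3] = (000000011111111)·(011110000010100) mod 2 = 0+0+0+0+0+0+0+0+0+0+1+0+1+0+0 mod 2 = 0
Syndrome = 0110
Column 6 of H equals this syndrome → error at bit 6 (1-indexed).
Flip bit 6: 011110000010100 → 011111000010100
Extract data bits at positions {3,5,6,7,9,10,11,12,13,14,15}: 11100010100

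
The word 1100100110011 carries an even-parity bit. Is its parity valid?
Sum of all bits: 1+1+0+0+1+0+0+1+1+0+0+1+1 = 7; 7 mod 2 = 1. Result is 1 → parity error detected.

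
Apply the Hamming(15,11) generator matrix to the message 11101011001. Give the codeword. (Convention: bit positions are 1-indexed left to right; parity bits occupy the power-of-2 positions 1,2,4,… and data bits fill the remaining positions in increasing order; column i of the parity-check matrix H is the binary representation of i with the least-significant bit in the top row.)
Codeword c = d · G (mod 2), d = 11101011001:
  c[0] = d·G[:,0] = (11101011001)·(11011010101) mod 2 = 1+1+0+0+1+0+1+0+0+0+1 mod 2 = 1
  c[1] = d·G[:,1] = (11101011001)·(10110110011) mod 2 = 1+0+1+0+0+0+1+0+0+0+1 mod 2 = 0
  c[2] = d·G[:,2] = (11101011001)·(10000000000) mod 2 = 1+0+0+0+0+0+0+0+0+0+0 mod 2 = 1
  c[3] = d·G[:,3] = (11101011001)·(01110001111) mod 2 = 0+1+1+0+0+0+0+1+0+0+1 mod 2 = 0
  c[4] = d·G[:,4] = (11101011001)·(01000000000) mod 2 = 0+1+0+0+0+0+0+0+0+0+0 mod 2 = 1
  c[5] = d·G[:,5] = (11101011001)·(00100000000) mod 2 = 0+0+1+0+0+0+0+0+0+0+0 mod 2 = 1
  c[6] = d·G[:,6] = (11101011001)·(00010000000) mod 2 = 0+0+0+0+0+0+0+0+0+0+0 mod 2 = 0
  c[7] = d·G[:,7] = (11101011001)·(00001111111) mod 2 = 0+0+0+0+1+0+1+1+0+0+1 mod 2 = 0
  c[8] = d·G[:,8] = (11101011001)·(00001000000) mod 2 = 0+0+0+0+1+0+0+0+0+0+0 mod 2 = 1
  c[9] = d·G[:,9] = (11101011001)·(00000100000) mod 2 = 0+0+0+0+0+0+0+0+0+0+0 mod 2 = 0
  c[10] = d·G[:,10] = (11101011001)·(00000010000) mod 2 = 0+0+0+0+0+0+1+0+0+0+0 mod 2 = 1
  c[11] = d·G[:,11] = (11101011001)·(00000001000) mod 2 = 0+0+0+0+0+0+0+1+0+0+0 mod 2 = 1
  c[12] = d·G[:,12] = (11101011001)·(00000000100) mod 2 = 0+0+0+0+0+0+0+0+0+0+0 mod 2 = 0
  c[13] = d·G[:,13] = (11101011001)·(00000000010) mod 2 = 0+0+0+0+0+0+0+0+0+0+0 mod 2 = 0
  c[14] = d·G[:,14] = (11101011001)·(00000000001) mod 2 = 0+0+0+0+0+0+0+0+0+0+1 mod 2 = 1
Codeword = 101011001011001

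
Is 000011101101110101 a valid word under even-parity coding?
Sum of all bits: 0+0+0+0+1+1+1+0+1+1+0+1+1+1+0+1+0+1 = 10; 10 mod 2 = 0. Result is 0 → valid parity.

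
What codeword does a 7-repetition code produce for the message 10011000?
Repeat each bit 7× and concatenate:
1→1111111  0→0000000  0→0000000  1→1111111  1→1111111  0→0000000  0→0000000  0→0000000
Codeword = 11111110000000000000011111111111111000000000000000000000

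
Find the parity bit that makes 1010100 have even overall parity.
Sum of data bits: 1+0+1+0+1+0+0 = 3.
3 mod 2 = 1, so parity bit = 1.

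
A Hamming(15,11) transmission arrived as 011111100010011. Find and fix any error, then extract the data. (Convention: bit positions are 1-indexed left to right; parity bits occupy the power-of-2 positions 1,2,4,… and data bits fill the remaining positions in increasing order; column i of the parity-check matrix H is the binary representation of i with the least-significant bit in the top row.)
Syndrome s = H · r^T (mod 2), r = 011111100010011:
  s[0] = (101010101010101)·(011111100010011) mod 2 = 0+0+1+0+1+0+1+0+0+0+1+0+0+0+1 mod 2 = 1
  s[1] = (011001100110011)·(011111100010011) mod 2 = 0+1+1+0+0+1+1+0+0+0+1+0+0+1+1 mod 2 = 1
  s[2] = (000111100001111)·(011111100010011) mod 2 = 0+0+0+1+1+1+1+0+0+0+0+0+0+1+1 mod 2 = 0
  s[3] = (000000011111111)·(011111100010011) mod 2 = 0+0+0+0+0+0+0+0+0+0+1+0+0+1+1 mod 2 = 1
Syndrome = 1101
Column 11 of H equals this syndrome → error at bit 11 (1-indexed).
Flip bit 11: 011111100010011 → 011111100000011
Extract data bits at positions {3,5,6,7,9,10,11,12,13,14,15}: 11110000011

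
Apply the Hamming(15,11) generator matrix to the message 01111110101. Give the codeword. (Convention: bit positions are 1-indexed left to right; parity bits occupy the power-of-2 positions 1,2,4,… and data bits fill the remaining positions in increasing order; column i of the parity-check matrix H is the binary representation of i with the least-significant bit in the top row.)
Codeword c = d · G (mod 2), d = 01111110101:
  c[0] = d·G[:,0] = (01111110101)·(11011010101) mod 2 = 0+1+0+1+1+0+1+0+1+0+1 mod 2 = 0
  c[1] = d·G[:,1] = (01111110101)·(10110110011) mod 2 = 0+0+1+1+0+1+1+0+0+0+1 mod 2 = 1
  c[2] = d·G[:,2] = (01111110101)·(10000000000) mod 2 = 0+0+0+0+0+0+0+0+0+0+0 mod 2 = 0
  c[3] = d·G[:,3] = (01111110101)·(01110001111) mod 2 = 0+1+1+1+0+0+0+0+1+0+1 mod 2 = 1
  c[4] = d·G[:,4] = (01111110101)·(01000000000) mod 2 = 0+1+0+0+0+0+0+0+0+0+0 mod 2 = 1
  c[5] = d·G[:,5] = (01111110101)·(00100000000) mod 2 = 0+0+1+0+0+0+0+0+0+0+0 mod 2 = 1
  c[6] = d·G[:,6] = (01111110101)·(00010000000) mod 2 = 0+0+0+1+0+0+0+0+0+0+0 mod 2 = 1
  c[7] = d·G[:,7] = (01111110101)·(00001111111) mod 2 = 0+0+0+0+1+1+1+0+1+0+1 mod 2 = 1
  c[8] = d·G[:,8] = (01111110101)·(00001000000) mod 2 = 0+0+0+0+1+0+0+0+0+0+0 mod 2 = 1
  c[9] = d·G[:,9] = (01111110101)·(00000100000) mod 2 = 0+0+0+0+0+1+0+0+0+0+0 mod 2 = 1
  c[10] = d·G[:,10] = (01111110101)·(00000010000) mod 2 = 0+0+0+0+0+0+1+0+0+0+0 mod 2 = 1
  c[11] = d·G[:,11] = (01111110101)·(00000001000) mod 2 = 0+0+0+0+0+0+0+0+0+0+0 mod 2 = 0
  c[12] = d·G[:,12] = (01111110101)·(00000000100) mod 2 = 0+0+0+0+0+0+0+0+1+0+0 mod 2 = 1
  c[13] = d·G[:,13] = (01111110101)·(00000000010) mod 2 = 0+0+0+0+0+0+0+0+0+0+0 mod 2 = 0
  c[14] = d·G[:,14] = (01111110101)·(00000000001) mod 2 = 0+0+0+0+0+0+0+0+0+0+1 mod 2 = 1
Codeword = 010111111110101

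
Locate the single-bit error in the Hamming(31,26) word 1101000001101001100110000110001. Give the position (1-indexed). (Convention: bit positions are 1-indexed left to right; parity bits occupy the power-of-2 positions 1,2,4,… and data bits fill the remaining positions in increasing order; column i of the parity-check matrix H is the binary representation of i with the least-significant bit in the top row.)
Syndrome s = H · r^T (mod 2), r = 1101000001101001100110000110001:
  s[0] = (1010101010101010101010101010101)·(1101000001101001100110000110001) mod 2 = 1+0+0+0+0+0+0+0+0+0+1+0+1+0+0+0+1+0+0+0+1+0+0+0+0+0+1+0+0+0+1 mod 2 = 1
  s[1] = (0110011001100110011001100110011)·(1101000001101001100110000110001) mod 2 = 0+1+0+0+0+0+0+0+0+1+1+0+0+0+0+0+0+0+0+0+0+0+0+0+0+1+1+0+0+0+1 mod 2 = 0
  s[2] = (0001111000011110000111100001111)·(1101000001101001100110000110001) mod 2 = 0+0+0+1+0+0+0+0+0+0+0+0+1+0+0+0+0+0+0+1+1+0+0+0+0+0+0+0+0+0+1 mod 2 = 1
  s[3] = (0000000111111110000000011111111)·(1101000001101001100110000110001) mod 2 = 0+0+0+0+0+0+0+0+0+1+1+0+1+0+0+0+0+0+0+0+0+0+0+0+0+1+1+0+0+0+1 mod 2 = 0
  s[4] = (0000000000000001111111111111111)·(1101000001101001100110000110001) mod 2 = 0+0+0+0+0+0+0+0+0+0+0+0+0+0+0+1+1+0+0+1+1+0+0+0+0+1+1+0+0+0+1 mod 2 = 1
Syndrome = 10101
Column i of H is the binary representation of i, so the syndrome is the binary index of the flipped bit.
Read s = 10101 with s[0] as LSB: 1·2^0 + 0·2^1 + 1·2^2 + 0·2^3 + 1·2^4 = 21.
Error is at bit position 21.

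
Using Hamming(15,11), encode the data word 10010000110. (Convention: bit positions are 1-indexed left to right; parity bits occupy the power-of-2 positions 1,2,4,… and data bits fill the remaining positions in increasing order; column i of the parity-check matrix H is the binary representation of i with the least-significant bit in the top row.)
Codeword c = d · G (mod 2), d = 10010000110:
  c[0] = d·G[:,0] = (10010000110)·(11011010101) mod 2 = 1+0+0+1+0+0+0+0+1+0+0 mod 2 = 1
  c[1] = d·G[:,1] = (10010000110)·(10110110011) mod 2 = 1+0+0+1+0+0+0+0+0+1+0 mod 2 = 1
  c[2] = d·G[:,2] = (10010000110)·(10000000000) mod 2 = 1+0+0+0+0+0+0+0+0+0+0 mod 2 = 1
  c[3] = d·G[:,3] = (10010000110)·(01110001111) mod 2 = 0+0+0+1+0+0+0+0+1+1+0 mod 2 = 1
  c[4] = d·G[:,4] = (10010000110)·(01000000000) mod 2 = 0+0+0+0+0+0+0+0+0+0+0 mod 2 = 0
  c[5] = d·G[:,5] = (10010000110)·(00100000000) mod 2 = 0+0+0+0+0+0+0+0+0+0+0 mod 2 = 0
  c[6] = d·G[:,6] = (10010000110)·(00010000000) mod 2 = 0+0+0+1+0+0+0+0+0+0+0 mod 2 = 1
  c[7] = d·G[:,7] = (10010000110)·(00001111111) mod 2 = 0+0+0+0+0+0+0+0+1+1+0 mod 2 = 0
  c[8] = d·G[:,8] = (10010000110)·(00001000000) mod 2 = 0+0+0+0+0+0+0+0+0+0+0 mod 2 = 0
  c[9] = d·G[:,9] = (10010000110)·(00000100000) mod 2 = 0+0+0+0+0+0+0+0+0+0+0 mod 2 = 0
  c[10] = d·G[:,10] = (10010000110)·(00000010000) mod 2 = 0+0+0+0+0+0+0+0+0+0+0 mod 2 = 0
  c[11] = d·G[:,11] = (10010000110)·(00000001000) mod 2 = 0+0+0+0+0+0+0+0+0+0+0 mod 2 = 0
  c[12] = d·G[:,12] = (10010000110)·(00000000100) mod 2 = 0+0+0+0+0+0+0+0+1+0+0 mod 2 = 1
  c[13] = d·G[:,13] = (10010000110)·(00000000010) mod 2 = 0+0+0+0+0+0+0+0+0+1+0 mod 2 = 1
  c[14] = d·G[:,14] = (10010000110)·(00000000001) mod 2 = 0+0+0+0+0+0+0+0+0+0+0 mod 2 = 0
Codeword = 111100100000110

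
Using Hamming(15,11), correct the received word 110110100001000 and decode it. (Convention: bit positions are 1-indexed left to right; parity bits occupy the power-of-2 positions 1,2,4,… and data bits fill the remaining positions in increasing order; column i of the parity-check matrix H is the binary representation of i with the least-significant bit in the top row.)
Syndrome s = H · r^T (mod 2), r = 110110100001000:
  s[0] = (101010101010101)·(110110100001000) mod 2 = 1+0+0+0+1+0+1+0+0+0+0+0+0+0+0 mod 2 = 1
  s[1] = (011001100110011)·(110110100001000) mod 2 = 0+1+0+0+0+0+1+0+0+0+0+0+0+0+0 mod 2 = 0
  s[2] = (000111100001111)·(110110100001000) mod 2 = 0+0+0+1+1+0+1+0+0+0+0+1+0+0+0 mod 2 = 0
  s[3] = (000000011111111)·(110110100001000) mod 2 = 0+0+0+0+0+0+0+0+0+0+0+1+0+0+0 mod 2 = 1
Syndrome = 1001
Column 9 of H equals this syndrome → error at bit 9 (1-indexed).
Flip bit 9: 110110100001000 → 110110101001000
Extract data bits at positions {3,5,6,7,9,10,11,12,13,14,15}: 01011001000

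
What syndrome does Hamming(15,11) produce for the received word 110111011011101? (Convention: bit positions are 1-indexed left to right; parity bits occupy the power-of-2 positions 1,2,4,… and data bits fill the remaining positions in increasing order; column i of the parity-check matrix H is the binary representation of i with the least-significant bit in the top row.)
Syndrome s = H · r^T (mod 2), r = 110111011011101:
  s[0] = (101010101010101)·(110111011011101) mod 2 = 1+0+0+0+1+0+0+0+1+0+1+0+1+0+1 mod 2 = 0
  s[1] = (011001100110011)·(110111011011101) mod 2 = 0+1+0+0+0+1+0+0+0+0+1+0+0+0+1 mod 2 = 0
  s[2] = (000111100001111)·(110111011011101) mod 2 = 0+0+0+1+1+1+0+0+0+0+0+1+1+0+1 mod 2 = 0
  s[3] = (000000011111111)·(110111011011101) mod 2 = 0+0+0+0+0+0+0+1+1+0+1+1+1+0+1 mod 2 = 0
Syndrome = 0000
s = 0: no error detected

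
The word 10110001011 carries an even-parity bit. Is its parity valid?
Sum of all bits: 1+0+1+1+0+0+0+1+0+1+1 = 6; 6 mod 2 = 0. Result is 0 → valid parity.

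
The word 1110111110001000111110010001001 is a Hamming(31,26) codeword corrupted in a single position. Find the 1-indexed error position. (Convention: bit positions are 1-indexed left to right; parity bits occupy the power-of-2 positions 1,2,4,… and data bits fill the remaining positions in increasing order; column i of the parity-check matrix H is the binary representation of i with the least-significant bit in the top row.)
Syndrome s = H · r^T (mod 2), r = 1110111110001000111110010001001:
  s[0] = (1010101010101010101010101010101)·(1110111110001000111110010001001) mod 2 = 1+0+1+0+1+0+1+0+1+0+0+0+1+0+0+0+1+0+1+0+1+0+0+0+0+0+0+0+0+0+1 mod 2 = 0
  s[1] = (0110011001100110011001100110011)·(1110111110001000111110010001001) mod 2 = 0+1+1+0+0+1+1+0+0+0+0+0+0+0+0+0+0+1+1+0+0+0+0+0+0+0+0+0+0+0+1 mod 2 = 1
  s[2] = (0001111000011110000111100001111)·(1110111110001000111110010001001) mod 2 = 0+0+0+0+1+1+1+0+0+0+0+0+1+0+0+0+0+0+0+1+1+0+0+0+0+0+0+1+0+0+1 mod 2 = 0
  s[3] = (0000000111111110000000011111111)·(1110111110001000111110010001001) mod 2 = 0+0+0+0+0+0+0+1+1+0+0+0+1+0+0+0+0+0+0+0+0+0+0+1+0+0+0+1+0+0+1 mod 2 = 0
  s[4] = (0000000000000001111111111111111)·(1110111110001000111110010001001) mod 2 = 0+0+0+0+0+0+0+0+0+0+0+0+0+0+0+0+1+1+1+1+1+0+0+1+0+0+0+1+0+0+1 mod 2 = 0
Syndrome = 01000
Column i of H is the binary representation of i, so the syndrome is the binary index of the flipped bit.
Read s = 01000 with s[0] as LSB: 0·2^0 + 1·2^1 + 0·2^2 + 0·2^3 + 0·2^4 = 2.
Error is at bit position 2.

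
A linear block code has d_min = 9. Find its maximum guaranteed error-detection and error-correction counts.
(a) Detection requires d_min ≥ e+1, so e ≤ d_min − 1 = 8.
(b) Correction requires d_min ≥ 2t+1, so t ≤ ⌊(d_min − 1)/2⌋ = ⌊8/2⌋ = 4.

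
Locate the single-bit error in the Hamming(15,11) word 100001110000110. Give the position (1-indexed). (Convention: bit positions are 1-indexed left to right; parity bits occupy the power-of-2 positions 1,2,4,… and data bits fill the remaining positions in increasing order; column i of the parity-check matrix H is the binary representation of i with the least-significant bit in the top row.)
Syndrome s = H · r^T (mod 2), r = 100001110000110:
  s[0] = (101010101010101)·(100001110000110) mod 2 = 1+0+0+0+0+0+1+0+0+0+0+0+1+0+0 mod 2 = 1
  s[1] = (011001100110011)·(100001110000110) mod 2 = 0+0+0+0+0+1+1+0+0+0+0+0+0+1+0 mod 2 = 1
  s[2] = (000111100001111)·(100001110000110) mod 2 = 0+0+0+0+0+1+1+0+0+0+0+0+1+1+0 mod 2 = 0
  s[3] = (000000011111111)·(100001110000110) mod 2 = 0+0+0+0+0+0+0+1+0+0+0+0+1+1+0 mod 2 = 1
Syndrome = 1101
Column i of H is the binary representation of i, so the syndrome is the binary index of the flipped bit.
Read s = 1101 with s[0] as LSB: 1·2^0 + 1·2^1 + 0·2^2 + 1·2^3 = 11.
Error is at bit position 11.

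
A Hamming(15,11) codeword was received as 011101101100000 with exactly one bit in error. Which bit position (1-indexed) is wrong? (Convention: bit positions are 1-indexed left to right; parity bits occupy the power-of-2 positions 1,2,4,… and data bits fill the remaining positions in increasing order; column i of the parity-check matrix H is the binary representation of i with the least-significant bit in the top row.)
Syndrome s = H · r^T (mod 2), r = 011101101100000:
  s[0] = (101010101010101)·(011101101100000) mod 2 = 0+0+1+0+0+0+1+0+1+0+0+0+0+0+0 mod 2 = 1
  s[1] = (011001100110011)·(011101101100000) mod 2 = 0+1+1+0+0+1+1+0+0+1+0+0+0+0+0 mod 2 = 1
  s[2] = (000111100001111)·(011101101100000) mod 2 = 0+0+0+1+0+1+1+0+0+0+0+0+0+0+0 mod 2 = 1
  s[3] = (000000011111111)·(011101101100000) mod 2 = 0+0+0+0+0+0+0+0+1+1+0+0+0+0+0 mod 2 = 0
Syndrome = 1110
Column i of H is the binary representation of i, so the syndrome is the binary index of the flipped bit.
Read s = 1110 with s[0] as LSB: 1·2^0 + 1·2^1 + 1·2^2 + 0·2^3 = 7.
Error is at bit position 7.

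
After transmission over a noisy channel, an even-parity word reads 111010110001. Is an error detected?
Sum of received bits: 1+1+1+0+1+0+1+1+0+0+0+1 = 7; 7 mod 2 = 1. Result is 1 ≠ 0 → error detected.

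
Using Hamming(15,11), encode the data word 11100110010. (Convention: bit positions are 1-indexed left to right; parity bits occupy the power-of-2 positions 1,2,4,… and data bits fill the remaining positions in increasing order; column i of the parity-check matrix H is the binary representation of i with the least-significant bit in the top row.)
Codeword c = d · G (mod 2), d = 11100110010:
  c[0] = d·G[:,0] = (11100110010)·(11011010101) mod 2 = 1+1+0+0+0+0+1+0+0+0+0 mod 2 = 1
  c[1] = d·G[:,1] = (11100110010)·(10110110011) mod 2 = 1+0+1+0+0+1+1+0+0+1+0 mod 2 = 1
  c[2] = d·G[:,2] = (11100110010)·(10000000000) mod 2 = 1+0+0+0+0+0+0+0+0+0+0 mod 2 = 1
  c[3] = d·G[:,3] = (11100110010)·(01110001111) mod 2 = 0+1+1+0+0+0+0+0+0+1+0 mod 2 = 1
  c[4] = d·G[:,4] = (11100110010)·(01000000000) mod 2 = 0+1+0+0+0+0+0+0+0+0+0 mod 2 = 1
  c[5] = d·G[:,5] = (11100110010)·(00100000000) mod 2 = 0+0+1+0+0+0+0+0+0+0+0 mod 2 = 1
  c[6] = d·G[:,6] = (11100110010)·(00010000000) mod 2 = 0+0+0+0+0+0+0+0+0+0+0 mod 2 = 0
  c[7] = d·G[:,7] = (11100110010)·(00001111111) mod 2 = 0+0+0+0+0+1+1+0+0+1+0 mod 2 = 1
  c[8] = d·G[:,8] = (11100110010)·(00001000000) mod 2 = 0+0+0+0+0+0+0+0+0+0+0 mod 2 = 0
  c[9] = d·G[:,9] = (11100110010)·(00000100000) mod 2 = 0+0+0+0+0+1+0+0+0+0+0 mod 2 = 1
  c[10] = d·G[:,10] = (11100110010)·(00000010000) mod 2 = 0+0+0+0+0+0+1+0+0+0+0 mod 2 = 1
  c[11] = d·G[:,11] = (11100110010)·(00000001000) mod 2 = 0+0+0+0+0+0+0+0+0+0+0 mod 2 = 0
  c[12] = d·G[:,12] = (11100110010)·(00000000100) mod 2 = 0+0+0+0+0+0+0+0+0+0+0 mod 2 = 0
  c[13] = d·G[:,13] = (11100110010)·(00000000010) mod 2 = 0+0+0+0+0+0+0+0+0+1+0 mod 2 = 1
  c[14] = d·G[:,14] = (11100110010)·(00000000001) mod 2 = 0+0+0+0+0+0+0+0+0+0+0 mod 2 = 0
Codeword = 111111010110010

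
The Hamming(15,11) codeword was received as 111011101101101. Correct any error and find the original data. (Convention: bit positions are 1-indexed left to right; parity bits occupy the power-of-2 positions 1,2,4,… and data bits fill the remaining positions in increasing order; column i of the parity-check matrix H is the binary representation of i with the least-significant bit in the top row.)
Syndrome s = H · r^T (mod 2), r = 111011101101101:
  s[0] = (101010101010101)·(111011101101101) mod 2 = 1+0+1+0+1+0+1+0+1+0+0+0+1+0+1 mod 2 = 1
  s[1] = (011001100110011)·(111011101101101) mod 2 = 0+1+1+0+0+1+1+0+0+1+0+0+0+0+1 mod 2 = 0
  s[2] = (000111100001111)·(111011101101101) mod 2 = 0+0+0+0+1+1+1+0+0+0+0+1+1+0+1 mod 2 = 0
  s[3] = (000000011111111)·(111011101101101) mod 2 = 0+0+0+0+0+0+0+0+1+1+0+1+1+0+1 mod 2 = 1
Syndrome = 1001
Column 9 of H equals this syndrome → error at bit 9 (1-indexed).
Flip bit 9: 111011101101101 → 111011100101101
Extract data bits at positions {3,5,6,7,9,10,11,12,13,14,15}: 11110101101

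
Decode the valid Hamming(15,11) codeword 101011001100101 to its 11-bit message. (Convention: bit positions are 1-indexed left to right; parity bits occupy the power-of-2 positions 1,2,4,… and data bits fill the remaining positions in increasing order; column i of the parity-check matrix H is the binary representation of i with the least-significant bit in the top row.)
Parity bits occupy power-of-2 positions; data bits are at positions {3,5,6,7,9,10,11,12,13,14,15} (1-indexed).
Extract: c[3]=1 c[5]=1 c[6]=1 c[7]=0 c[9]=1 c[10]=1 c[11]=0 c[12]=0 c[13]=1 c[14]=0 c[15]=1
Data = 11101100101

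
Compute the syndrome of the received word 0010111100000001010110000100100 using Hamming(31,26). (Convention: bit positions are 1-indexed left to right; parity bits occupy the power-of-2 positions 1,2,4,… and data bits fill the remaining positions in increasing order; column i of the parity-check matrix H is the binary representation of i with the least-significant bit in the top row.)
Syndrome s = H · r^T (mod 2), r = 0010111100000001010110000100100:
  s[0] = (1010101010101010101010101010101)·(0010111100000001010110000100100) mod 2 = 0+0+1+0+1+0+1+0+0+0+0+0+0+0+0+0+0+0+0+0+1+0+0+0+0+0+0+0+1+0+0 mod 2 = 1
  s[1] = (0110011001100110011001100110011)·(0010111100000001010110000100100) mod 2 = 0+0+1+0+0+1+1+0+0+0+0+0+0+0+0+0+0+1+0+0+0+0+0+0+0+1+0+0+0+0+0 mod 2 = 1
  s[2] = (0001111000011110000111100001111)·(0010111100000001010110000100100) mod 2 = 0+0+0+0+1+1+1+0+0+0+0+0+0+0+0+0+0+0+0+1+1+0+0+0+0+0+0+0+1+0+0 mod 2 = 0
  s[3] = (0000000111111110000000011111111)·(0010111100000001010110000100100) mod 2 = 0+0+0+0+0+0+0+1+0+0+0+0+0+0+0+0+0+0+0+0+0+0+0+0+0+1+0+0+1+0+0 mod 2 = 1
  s[4] = (0000000000000001111111111111111)·(0010111100000001010110000100100) mod 2 = 0+0+0+0+0+0+0+0+0+0+0+0+0+0+0+1+0+1+0+1+1+0+0+0+0+1+0+0+1+0+0 mod 2 = 0
Syndrome = 11010
Non-zero syndrome: error at position 11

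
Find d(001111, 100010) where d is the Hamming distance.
XOR = 101101, count of 1s = 4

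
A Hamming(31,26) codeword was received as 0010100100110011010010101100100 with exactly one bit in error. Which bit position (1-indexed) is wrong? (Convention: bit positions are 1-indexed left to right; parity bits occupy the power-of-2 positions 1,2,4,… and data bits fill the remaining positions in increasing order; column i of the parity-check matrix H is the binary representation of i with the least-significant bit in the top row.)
Syndrome s = H · r^T (mod 2), r = 0010100100110011010010101100100:
  s[0] = (1010101010101010101010101010101)·(0010100100110011010010101100100) mod 2 = 0+0+1+0+1+0+0+0+0+0+1+0+0+0+1+0+0+0+0+0+1+0+1+0+1+0+0+0+1+0+0 mod 2 = 0
  s[1] = (0110011001100110011001100110011)·(0010100100110011010010101100100) mod 2 = 0+0+1+0+0+0+0+0+0+0+1+0+0+0+1+0+0+1+0+0+0+0+1+0+0+1+0+0+0+0+0 mod 2 = 0
  s[2] = (0001111000011110000111100001111)·(0010100100110011010010101100100) mod 2 = 0+0+0+0+1+0+0+0+0+0+0+1+0+0+1+0+0+0+0+0+1+0+1+0+0+0+0+0+1+0+0 mod 2 = 0
  s[3] = (0000000111111110000000011111111)·(0010100100110011010010101100100) mod 2 = 0+0+0+0+0+0+0+1+0+0+1+1+0+0+1+0+0+0+0+0+0+0+0+0+1+1+0+0+1+0+0 mod 2 = 1
  s[4] = (0000000000000001111111111111111)·(0010100100110011010010101100100) mod 2 = 0+0+0+0+0+0+0+0+0+0+0+0+0+0+0+1+0+1+0+0+1+0+1+0+1+1+0+0+1+0+0 mod 2 = 1
Syndrome = 00011
Column i of H is the binary representation of i, so the syndrome is the binary index of the flipped bit.
Read s = 00011 with s[0] as LSB: 0·2^0 + 0·2^1 + 0·2^2 + 1·2^3 + 1·2^4 = 24.
Error is at bit position 24.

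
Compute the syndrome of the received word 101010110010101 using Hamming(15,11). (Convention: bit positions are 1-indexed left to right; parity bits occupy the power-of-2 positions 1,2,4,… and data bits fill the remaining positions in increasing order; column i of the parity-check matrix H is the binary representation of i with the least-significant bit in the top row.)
Syndrome s = H · r^T (mod 2), r = 101010110010101:
  s[0] = (101010101010101)·(101010110010101) mod 2 = 1+0+1+0+1+0+1+0+0+0+1+0+1+0+1 mod 2 = 1
  s[1] = (011001100110011)·(101010110010101) mod 2 = 0+0+1+0+0+0+1+0+0+0+1+0+0+0+1 mod 2 = 0
  s[2] = (000111100001111)·(101010110010101) mod 2 = 0+0+0+0+1+0+1+0+0+0+0+0+1+0+1 mod 2 = 0
  s[3] = (000000011111111)·(101010110010101) mod 2 = 0+0+0+0+0+0+0+1+0+0+1+0+1+0+1 mod 2 = 0
Syndrome = 1000
Non-zero syndrome: error at position 1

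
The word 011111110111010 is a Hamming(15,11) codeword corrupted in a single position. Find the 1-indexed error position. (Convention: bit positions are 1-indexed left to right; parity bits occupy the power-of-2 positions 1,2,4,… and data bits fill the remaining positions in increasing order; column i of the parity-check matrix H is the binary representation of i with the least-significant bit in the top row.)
Syndrome s = H · r^T (mod 2), r = 011111110111010:
  s[0] = (101010101010101)·(011111110111010) mod 2 = 0+0+1+0+1+0+1+0+0+0+1+0+0+0+0 mod 2 = 0
  s[1] = (011001100110011)·(011111110111010) mod 2 = 0+1+1+0+0+1+1+0+0+1+1+0+0+1+0 mod 2 = 1
  s[2] = (000111100001111)·(011111110111010) mod 2 = 0+0+0+1+1+1+1+0+0+0+0+1+0+1+0 mod 2 = 0
  s[3] = (000000011111111)·(011111110111010) mod 2 = 0+0+0+0+0+0+0+1+0+1+1+1+0+1+0 mod 2 = 1
Syndrome = 0101
Column i of H is the binary representation of i, so the syndrome is the binary index of the flipped bit.
Read s = 0101 with s[0] as LSB: 0·2^0 + 1·2^1 + 0·2^2 + 1·2^3 = 10.
Error is at bit position 10.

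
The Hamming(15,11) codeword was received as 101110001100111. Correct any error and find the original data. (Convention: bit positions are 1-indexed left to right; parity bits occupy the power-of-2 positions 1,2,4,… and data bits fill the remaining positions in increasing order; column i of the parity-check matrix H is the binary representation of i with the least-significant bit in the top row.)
Syndrome s = H · r^T (mod 2), r = 101110001100111:
  s[0] = (101010101010101)·(101110001100111) mod 2 = 1+0+1+0+1+0+0+0+1+0+0+0+1+0+1 mod 2 = 0
  s[1] = (011001100110011)·(101110001100111) mod 2 = 0+0+1+0+0+0+0+0+0+1+0+0+0+1+1 mod 2 = 0
  s[2] = (000111100001111)·(101110001100111) mod 2 = 0+0+0+1+1+0+0+0+0+0+0+0+1+1+1 mod 2 = 1
  s[3] = (000000011111111)·(101110001100111) mod 2 = 0+0+0+0+0+0+0+0+1+1+0+0+1+1+1 mod 2 = 1
Syndrome = 0011
Column 12 of H equals this syndrome → error at bit 12 (1-indexed).
Flip bit 12: 101110001100111 → 101110001101111
Extract data bits at positions {3,5,6,7,9,10,11,12,13,14,15}: 11001101111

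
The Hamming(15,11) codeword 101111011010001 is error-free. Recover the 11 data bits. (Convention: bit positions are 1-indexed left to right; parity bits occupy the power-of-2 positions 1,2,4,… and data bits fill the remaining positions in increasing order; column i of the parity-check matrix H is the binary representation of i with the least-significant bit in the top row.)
Parity bits occupy power-of-2 positions; data bits are at positions {3,5,6,7,9,10,11,12,13,14,15} (1-indexed).
Extract: c[3]=1 c[5]=1 c[6]=1 c[7]=0 c[9]=1 c[10]=0 c[11]=1 c[12]=0 c[13]=0 c[14]=0 c[15]=1
Data = 11101010001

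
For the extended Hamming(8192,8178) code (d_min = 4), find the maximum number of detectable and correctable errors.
Detection only: up to d_min − 1 = 3 errors.
Correction: up to ⌊(d_min − 1)/2⌋ = ⌊3/2⌋ = 1 errors.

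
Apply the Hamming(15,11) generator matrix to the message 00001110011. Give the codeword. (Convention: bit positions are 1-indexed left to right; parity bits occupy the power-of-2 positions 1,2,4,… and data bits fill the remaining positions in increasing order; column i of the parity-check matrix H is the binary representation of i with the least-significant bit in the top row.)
Codeword c = d · G (mod 2), d = 00001110011:
  c[0] = d·G[:,0] = (00001110011)·(11011010101) mod 2 = 0+0+0+0+1+0+1+0+0+0+1 mod 2 = 1
  c[1] = d·G[:,1] = (00001110011)·(10110110011) mod 2 = 0+0+0+0+0+1+1+0+0+1+1 mod 2 = 0
  c[2] = d·G[:,2] = (00001110011)·(10000000000) mod 2 = 0+0+0+0+0+0+0+0+0+0+0 mod 2 = 0
  c[3] = d·G[:,3] = (00001110011)·(01110001111) mod 2 = 0+0+0+0+0+0+0+0+0+1+1 mod 2 = 0
  c[4] = d·G[:,4] = (00001110011)·(01000000000) mod 2 = 0+0+0+0+0+0+0+0+0+0+0 mod 2 = 0
  c[5] = d·G[:,5] = (00001110011)·(00100000000) mod 2 = 0+0+0+0+0+0+0+0+0+0+0 mod 2 = 0
  c[6] = d·G[:,6] = (00001110011)·(00010000000) mod 2 = 0+0+0+0+0+0+0+0+0+0+0 mod 2 = 0
  c[7] = d·G[:,7] = (00001110011)·(00001111111) mod 2 = 0+0+0+0+1+1+1+0+0+1+1 mod 2 = 1
  c[8] = d·G[:,8] = (00001110011)·(00001000000) mod 2 = 0+0+0+0+1+0+0+0+0+0+0 mod 2 = 1
  c[9] = d·G[:,9] = (00001110011)·(00000100000) mod 2 = 0+0+0+0+0+1+0+0+0+0+0 mod 2 = 1
  c[10] = d·G[:,10] = (00001110011)·(00000010000) mod 2 = 0+0+0+0+0+0+1+0+0+0+0 mod 2 = 1
  c[11] = d·G[:,11] = (00001110011)·(00000001000) mod 2 = 0+0+0+0+0+0+0+0+0+0+0 mod 2 = 0
  c[12] = d·G[:,12] = (00001110011)·(00000000100) mod 2 = 0+0+0+0+0+0+0+0+0+0+0 mod 2 = 0
  c[13] = d·G[:,13] = (00001110011)·(00000000010) mod 2 = 0+0+0+0+0+0+0+0+0+1+0 mod 2 = 1
  c[14] = d·G[:,14] = (00001110011)·(00000000001) mod 2 = 0+0+0+0+0+0+0+0+0+0+1 mod 2 = 1
Codeword = 100000011110011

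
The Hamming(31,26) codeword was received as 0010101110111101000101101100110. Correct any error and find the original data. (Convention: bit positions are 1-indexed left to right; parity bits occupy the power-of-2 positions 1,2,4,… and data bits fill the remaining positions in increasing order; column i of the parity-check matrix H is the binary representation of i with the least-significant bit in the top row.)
Syndrome s = H · r^T (mod 2), r = 0010101110111101000101101100110:
  s[0] = (1010101010101010101010101010101)·(0010101110111101000101101100110) mod 2 = 0+0+1+0+1+0+1+0+1+0+1+0+1+0+0+0+0+0+0+0+0+0+1+0+1+0+0+0+1+0+0 mod 2 = 1
  s[1] = (0110011001100110011001100110011)·(0010101110111101000101101100110) mod 2 = 0+0+1+0+0+0+1+0+0+0+1+0+0+1+0+0+0+0+0+0+0+1+1+0+0+1+0+0+0+1+0 mod 2 = 0
  s[2] = (0001111000011110000111100001111)·(0010101110111101000101101100110) mod 2 = 0+0+0+0+1+0+1+0+0+0+0+1+1+1+0+0+0+0+0+1+0+1+1+0+0+0+0+0+1+1+0 mod 2 = 0
  s[3] = (0000000111111110000000011111111)·(0010101110111101000101101100110) mod 2 = 0+0+0+0+0+0+0+1+1+0+1+1+1+1+0+0+0+0+0+0+0+0+0+0+1+1+0+0+1+1+0 mod 2 = 0
  s[4] = (0000000000000001111111111111111)·(0010101110111101000101101100110) mod 2 = 0+0+0+0+0+0+0+0+0+0+0+0+0+0+0+1+0+0+0+1+0+1+1+0+1+1+0+0+1+1+0 mod 2 = 0
Syndrome = 10000
Column 1 of H equals this syndrome → error at bit 1 (1-indexed).
Flip bit 1: 0010101110111101000101101100110 → 1010101110111101000101101100110
Extract data bits at positions {3,5,6,7,9,10,11,12,13,14,15,17,18,19,20,21,22,23,24,25,26,27,28,29,30,31}: 11011011110000101101100110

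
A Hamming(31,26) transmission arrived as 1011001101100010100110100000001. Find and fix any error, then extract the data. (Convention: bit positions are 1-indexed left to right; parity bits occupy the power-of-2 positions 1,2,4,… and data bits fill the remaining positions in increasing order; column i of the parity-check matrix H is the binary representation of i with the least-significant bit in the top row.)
Syndrome s = H · r^T (mod 2), r = 1011001101100010100110100000001:
  s[0] = (1010101010101010101010101010101)·(1011001101100010100110100000001) mod 2 = 1+0+1+0+0+0+1+0+0+0+1+0+0+0+1+0+1+0+0+0+1+0+1+0+0+0+0+0+0+0+1 mod 2 = 1
  s[1] = (0110011001100110011001100110011)·(1011001101100010100110100000001) mod 2 = 0+0+1+0+0+0+1+0+0+1+1+0+0+0+1+0+0+0+0+0+0+0+1+0+0+0+0+0+0+0+1 mod 2 = 1
  s[2] = (0001111000011110000111100001111)·(1011001101100010100110100000001) mod 2 = 0+0+0+1+0+0+1+0+0+0+0+0+0+0+1+0+0+0+0+1+1+0+1+0+0+0+0+0+0+0+1 mod 2 = 1
  s[3] = (0000000111111110000000011111111)·(1011001101100010100110100000001) mod 2 = 0+0+0+0+0+0+0+1+0+1+1+0+0+0+1+0+0+0+0+0+0+0+0+0+0+0+0+0+0+0+1 mod 2 = 1
  s[4] = (0000000000000001111111111111111)·(1011001101100010100110100000001) mod 2 = 0+0+0+0+0+0+0+0+0+0+0+0+0+0+0+0+1+0+0+1+1+0+1+0+0+0+0+0+0+0+1 mod 2 = 1
Syndrome = 11111
Column 31 of H equals this syndrome → error at bit 31 (1-indexed).
Flip bit 31: 1011001101100010100110100000001 → 1011001101100010100110100000000
Extract data bits at positions {3,5,6,7,9,10,11,12,13,14,15,17,18,19,20,21,22,23,24,25,26,27,28,29,30,31}: 10010110001100110100000000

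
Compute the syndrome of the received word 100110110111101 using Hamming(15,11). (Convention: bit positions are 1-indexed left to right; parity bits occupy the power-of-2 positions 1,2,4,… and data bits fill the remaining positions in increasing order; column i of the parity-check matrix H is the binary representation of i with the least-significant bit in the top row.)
Syndrome s = H · r^T (mod 2), r = 100110110111101:
  s[0] = (101010101010101)·(100110110111101) mod 2 = 1+0+0+0+1+0+1+0+0+0+1+0+1+0+1 mod 2 = 0
  s[1] = (011001100110011)·(100110110111101) mod 2 = 0+0+0+0+0+0+1+0+0+1+1+0+0+0+1 mod 2 = 0
  s[2] = (000111100001111)·(100110110111101) mod 2 = 0+0+0+1+1+0+1+0+0+0+0+1+1+0+1 mod 2 = 0
  s[3] = (000000011111111)·(100110110111101) mod 2 = 0+0+0+0+0+0+0+1+0+1+1+1+1+0+1 mod 2 = 0
Syndrome = 0000
s = 0: no error detected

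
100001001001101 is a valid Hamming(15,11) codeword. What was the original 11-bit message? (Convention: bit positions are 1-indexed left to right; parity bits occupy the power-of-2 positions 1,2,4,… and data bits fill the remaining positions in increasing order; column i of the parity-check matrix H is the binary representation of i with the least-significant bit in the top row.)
Parity bits occupy power-of-2 positions; data bits are at positions {3,5,6,7,9,10,11,12,13,14,15} (1-indexed).
Extract: c[3]=0 c[5]=0 c[6]=1 c[7]=0 c[9]=1 c[10]=0 c[11]=0 c[12]=1 c[13]=1 c[14]=0 c[15]=1
Data = 00101001101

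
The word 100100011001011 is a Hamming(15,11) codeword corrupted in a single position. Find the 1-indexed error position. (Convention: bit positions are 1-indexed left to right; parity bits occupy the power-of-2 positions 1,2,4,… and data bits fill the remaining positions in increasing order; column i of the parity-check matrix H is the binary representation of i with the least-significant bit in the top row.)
Syndrome s = H · r^T (mod 2), r = 100100011001011:
  s[0] = (101010101010101)·(100100011001011) mod 2 = 1+0+0+0+0+0+0+0+1+0+0+0+0+0+1 mod 2 = 1
  s[1] = (011001100110011)·(100100011001011) mod 2 = 0+0+0+0+0+0+0+0+0+0+0+0+0+1+1 mod 2 = 0
  s[2] = (000111100001111)·(100100011001011) mod 2 = 0+0+0+1+0+0+0+0+0+0+0+1+0+1+1 mod 2 = 0
  s[3] = (000000011111111)·(100100011001011) mod 2 = 0+0+0+0+0+0+0+1+1+0+0+1+0+1+1 mod 2 = 1
Syndrome = 1001
Column i of H is the binary representation of i, so the syndrome is the binary index of the flipped bit.
Read s = 1001 with s[0] as LSB: 1·2^0 + 0·2^1 + 0·2^2 + 1·2^3 = 9.
Error is at bit position 9.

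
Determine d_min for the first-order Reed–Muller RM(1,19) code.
d_min = 262144 (RM(1,19) has length 524288 and minimum distance 2^(m−1) = 262144).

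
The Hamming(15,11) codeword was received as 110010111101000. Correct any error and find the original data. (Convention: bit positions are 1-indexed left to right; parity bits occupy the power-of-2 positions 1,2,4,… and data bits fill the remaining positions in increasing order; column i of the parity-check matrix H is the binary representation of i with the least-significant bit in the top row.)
Syndrome s = H · r^T (mod 2), r = 110010111101000:
  s[0] = (101010101010101)·(110010111101000) mod 2 = 1+0+0+0+1+0+1+0+1+0+0+0+0+0+0 mod 2 = 0
  s[1] = (011001100110011)·(110010111101000) mod 2 = 0+1+0+0+0+0+1+0+0+1+0+0+0+0+0 mod 2 = 1
  s[2] = (000111100001111)·(110010111101000) mod 2 = 0+0+0+0+1+0+1+0+0+0+0+1+0+0+0 mod 2 = 1
  s[3] = (000000011111111)·(110010111101000) mod 2 = 0+0+0+0+0+0+0+1+1+1+0+1+0+0+0 mod 2 = 0
Syndrome = 0110
Column 6 of H equals this syndrome → error at bit 6 (1-indexed).
Flip bit 6: 110010111101000 → 110011111101000
Extract data bits at positions {3,5,6,7,9,10,11,12,13,14,15}: 01111101000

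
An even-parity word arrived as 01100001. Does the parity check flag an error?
Sum of received bits: 0+1+1+0+0+0+0+1 = 3; 3 mod 2 = 1. Result is 1 ≠ 0 → error detected.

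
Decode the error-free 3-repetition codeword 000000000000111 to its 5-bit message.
Split into 3-bit blocks: 000 000 000 000 111
Data = 00001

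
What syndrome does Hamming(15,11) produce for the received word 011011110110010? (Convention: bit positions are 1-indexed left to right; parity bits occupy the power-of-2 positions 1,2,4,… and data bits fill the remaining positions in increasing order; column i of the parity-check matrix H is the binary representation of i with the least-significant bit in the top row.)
Syndrome s = H · r^T (mod 2), r = 011011110110010:
  s[0] = (101010101010101)·(011011110110010) mod 2 = 0+0+1+0+1+0+1+0+0+0+1+0+0+0+0 mod 2 = 0
  s[1] = (011001100110011)·(011011110110010) mod 2 = 0+1+1+0+0+1+1+0+0+1+1+0+0+1+0 mod 2 = 1
  s[2] = (000111100001111)·(011011110110010) mod 2 = 0+0+0+0+1+1+1+0+0+0+0+0+0+1+0 mod 2 = 0
  s[3] = (000000011111111)·(011011110110010) mod 2 = 0+0+0+0+0+0+0+1+0+1+1+0+0+1+0 mod 2 = 0
Syndrome = 0100
Non-zero syndrome: error at position 2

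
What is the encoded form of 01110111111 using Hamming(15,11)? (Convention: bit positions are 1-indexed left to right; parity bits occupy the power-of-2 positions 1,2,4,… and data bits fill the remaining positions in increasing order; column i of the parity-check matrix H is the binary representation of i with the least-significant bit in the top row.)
Codeword c = d · G (mod 2), d = 01110111111:
  c[0] = d·G[:,0] = (01110111111)·(11011010101) mod 2 = 0+1+0+1+0+0+1+0+1+0+1 mod 2 = 1
  c[1] = d·G[:,1] = (01110111111)·(10110110011) mod 2 = 0+0+1+1+0+1+1+0+0+1+1 mod 2 = 0
  c[2] = d·G[:,2] = (01110111111)·(10000000000) mod 2 = 0+0+0+0+0+0+0+0+0+0+0 mod 2 = 0
  c[3] = d·G[:,3] = (01110111111)·(01110001111) mod 2 = 0+1+1+1+0+0+0+1+1+1+1 mod 2 = 1
  c[4] = d·G[:,4] = (01110111111)·(01000000000) mod 2 = 0+1+0+0+0+0+0+0+0+0+0 mod 2 = 1
  c[5] = d·G[:,5] = (01110111111)·(00100000000) mod 2 = 0+0+1+0+0+0+0+0+0+0+0 mod 2 = 1
  c[6] = d·G[:,6] = (01110111111)·(00010000000) mod 2 = 0+0+0+1+0+0+0+0+0+0+0 mod 2 = 1
  c[7] = d·G[:,7] = (01110111111)·(00001111111) mod 2 = 0+0+0+0+0+1+1+1+1+1+1 mod 2 = 0
  c[8] = d·G[:,8] = (01110111111)·(00001000000) mod 2 = 0+0+0+0+0+0+0+0+0+0+0 mod 2 = 0
  c[9] = d·G[:,9] = (01110111111)·(00000100000) mod 2 = 0+0+0+0+0+1+0+0+0+0+0 mod 2 = 1
  c[10] = d·G[:,10] = (01110111111)·(00000010000) mod 2 = 0+0+0+0+0+0+1+0+0+0+0 mod 2 = 1
  c[11] = d·G[:,11] = (01110111111)·(00000001000) mod 2 = 0+0+0+0+0+0+0+1+0+0+0 mod 2 = 1
  c[12] = d·G[:,12] = (01110111111)·(00000000100) mod 2 = 0+0+0+0+0+0+0+0+1+0+0 mod 2 = 1
  c[13] = d·G[:,13] = (01110111111)·(00000000010) mod 2 = 0+0+0+0+0+0+0+0+0+1+0 mod 2 = 1
  c[14] = d·G[:,14] = (01110111111)·(00000000001) mod 2 = 0+0+0+0+0+0+0+0+0+0+1 mod 2 = 1
Codeword = 100111100111111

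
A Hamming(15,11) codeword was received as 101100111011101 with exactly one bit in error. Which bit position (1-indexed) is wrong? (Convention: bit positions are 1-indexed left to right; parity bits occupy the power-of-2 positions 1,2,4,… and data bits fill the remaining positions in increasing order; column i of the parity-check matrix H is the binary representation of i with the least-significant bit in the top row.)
Syndrome s = H · r^T (mod 2), r = 101100111011101:
  s[0] = (101010101010101)·(101100111011101) mod 2 = 1+0+1+0+0+0+1+0+1+0+1+0+1+0+1 mod 2 = 1
  s[1] = (011001100110011)·(101100111011101) mod 2 = 0+0+1+0+0+0+1+0+0+0+1+0+0+0+1 mod 2 = 0
  s[2] = (000111100001111)·(101100111011101) mod 2 = 0+0+0+1+0+0+1+0+0+0+0+1+1+0+1 mod 2 = 1
  s[3] = (000000011111111)·(101100111011101) mod 2 = 0+0+0+0+0+0+0+1+1+0+1+1+1+0+1 mod 2 = 0
Syndrome = 1010
Column i of H is the binary representation of i, so the syndrome is the binary index of the flipped bit.
Read s = 1010 with s[0] as LSB: 1·2^0 + 0·2^1 + 1·2^2 + 0·2^3 = 5.
Error is at bit position 5.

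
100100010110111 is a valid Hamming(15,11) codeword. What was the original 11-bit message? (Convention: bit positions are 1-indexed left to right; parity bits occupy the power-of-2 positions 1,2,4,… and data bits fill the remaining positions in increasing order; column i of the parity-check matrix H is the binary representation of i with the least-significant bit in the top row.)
Parity bits occupy power-of-2 positions; data bits are at positions {3,5,6,7,9,10,11,12,13,14,15} (1-indexed).
Extract: c[3]=0 c[5]=0 c[6]=0 c[7]=0 c[9]=0 c[10]=1 c[11]=1 c[12]=0 c[13]=1 c[14]=1 c[15]=1
Data = 00000110111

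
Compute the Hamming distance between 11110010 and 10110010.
XOR = 01000000, count of 1s = 1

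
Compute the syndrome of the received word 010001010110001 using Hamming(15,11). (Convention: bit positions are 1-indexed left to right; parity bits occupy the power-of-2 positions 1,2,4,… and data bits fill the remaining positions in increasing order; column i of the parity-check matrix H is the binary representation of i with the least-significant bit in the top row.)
Syndrome s = H · r^T (mod 2), r = 010001010110001:
  s[0] = (101010101010101)·(010001010110001) mod 2 = 0+0+0+0+0+0+0+0+0+0+1+0+0+0+1 mod 2 = 0
  s[1] = (011001100110011)·(010001010110001) mod 2 = 0+1+0+0+0+1+0+0+0+1+1+0+0+0+1 mod 2 = 1
  s[2] = (000111100001111)·(010001010110001) mod 2 = 0+0+0+0+0+1+0+0+0+0+0+0+0+0+1 mod 2 = 0
  s[3] = (000000011111111)·(010001010110001) mod 2 = 0+0+0+0+0+0+0+1+0+1+1+0+0+0+1 mod 2 = 0
Syndrome = 0100
Non-zero syndrome: error at position 2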